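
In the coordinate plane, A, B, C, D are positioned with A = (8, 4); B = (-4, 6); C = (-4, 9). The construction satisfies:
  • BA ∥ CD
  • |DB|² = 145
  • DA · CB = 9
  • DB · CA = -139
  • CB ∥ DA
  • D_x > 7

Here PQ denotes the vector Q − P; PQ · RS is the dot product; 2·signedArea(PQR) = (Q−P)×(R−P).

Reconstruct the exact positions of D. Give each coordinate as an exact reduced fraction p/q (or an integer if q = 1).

D = (8, 7)

1. D_x = 8  [CB ∥ DA ∩ BA ∥ CD]
2. D_y = 7  [CB ∥ DA ∩ BA ∥ CD]
   → D = (8, 7)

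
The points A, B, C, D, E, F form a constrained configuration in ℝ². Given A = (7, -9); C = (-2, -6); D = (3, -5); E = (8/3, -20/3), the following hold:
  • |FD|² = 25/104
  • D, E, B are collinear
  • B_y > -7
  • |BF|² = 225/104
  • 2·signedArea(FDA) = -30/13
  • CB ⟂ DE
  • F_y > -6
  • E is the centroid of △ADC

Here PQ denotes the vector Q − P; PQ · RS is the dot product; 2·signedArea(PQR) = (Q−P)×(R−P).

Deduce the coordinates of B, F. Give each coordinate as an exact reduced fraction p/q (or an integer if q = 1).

B = (34/13, -90/13)
F = (151/52, -285/52)

1. B_x = 34/13  [D, E, B are collinear ∩ CB ⟂ DE]
2. B_y = -90/13  [D, E, B are collinear ∩ CB ⟂ DE]
   → B = (34/13, -90/13)
3. F_x = 151/52  [line 4·x + 4·y + 134/13 = 0 ∩ |BF|² = 225/104]
4. F_y = -285/52  [line 4·x + 4·y + 134/13 = 0 ∩ |BF|² = 225/104]
   → F = (151/52, -285/52)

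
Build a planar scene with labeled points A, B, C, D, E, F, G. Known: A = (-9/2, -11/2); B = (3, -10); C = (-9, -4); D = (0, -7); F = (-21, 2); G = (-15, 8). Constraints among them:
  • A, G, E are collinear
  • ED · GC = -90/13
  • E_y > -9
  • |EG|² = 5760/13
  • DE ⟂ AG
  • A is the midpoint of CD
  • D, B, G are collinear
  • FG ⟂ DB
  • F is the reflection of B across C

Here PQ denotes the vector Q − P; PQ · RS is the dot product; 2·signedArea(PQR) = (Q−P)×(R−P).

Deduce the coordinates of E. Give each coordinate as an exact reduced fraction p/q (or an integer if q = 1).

E = (-27/13, -112/13)

1. E_x = -27/13  [A, G, E are collinear ∩ DE ⟂ AG]
2. E_y = -112/13  [A, G, E are collinear ∩ DE ⟂ AG]
   → E = (-27/13, -112/13)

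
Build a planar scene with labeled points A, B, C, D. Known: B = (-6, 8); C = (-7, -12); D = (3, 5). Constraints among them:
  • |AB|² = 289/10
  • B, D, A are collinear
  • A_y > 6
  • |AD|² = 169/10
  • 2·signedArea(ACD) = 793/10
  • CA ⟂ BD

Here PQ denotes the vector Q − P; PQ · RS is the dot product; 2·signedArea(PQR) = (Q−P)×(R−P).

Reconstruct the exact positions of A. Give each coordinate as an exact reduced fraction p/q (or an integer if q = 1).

A = (-9/10, 63/10)

1. A_x = -9/10  [B, D, A are collinear ∩ CA ⟂ BD]
2. A_y = 63/10  [B, D, A are collinear ∩ CA ⟂ BD]
   → A = (-9/10, 63/10)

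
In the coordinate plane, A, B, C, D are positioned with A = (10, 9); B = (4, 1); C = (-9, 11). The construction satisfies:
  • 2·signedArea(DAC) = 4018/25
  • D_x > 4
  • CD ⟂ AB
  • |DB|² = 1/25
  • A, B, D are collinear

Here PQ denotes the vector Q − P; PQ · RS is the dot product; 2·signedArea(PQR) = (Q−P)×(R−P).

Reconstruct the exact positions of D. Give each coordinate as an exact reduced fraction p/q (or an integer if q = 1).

1. D_x = 103/25  [A, B, D are collinear ∩ CD ⟂ AB]
2. D_y = 29/25  [A, B, D are collinear ∩ CD ⟂ AB]
   → D = (103/25, 29/25)

D = (103/25, 29/25)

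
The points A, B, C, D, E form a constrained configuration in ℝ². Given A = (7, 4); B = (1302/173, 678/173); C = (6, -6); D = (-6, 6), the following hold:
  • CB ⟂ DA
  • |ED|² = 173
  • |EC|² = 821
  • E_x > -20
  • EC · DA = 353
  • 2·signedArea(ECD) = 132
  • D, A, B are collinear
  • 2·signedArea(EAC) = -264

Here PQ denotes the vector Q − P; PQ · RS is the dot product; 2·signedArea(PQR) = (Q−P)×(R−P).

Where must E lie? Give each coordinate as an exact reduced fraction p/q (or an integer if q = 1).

1. E_x = -19  [2·signedArea(EAC) = -264 ∩ 2·signedArea(ECD) = 132]
2. E_y = 8  [2·signedArea(EAC) = -264 ∩ 2·signedArea(ECD) = 132]
   → E = (-19, 8)

E = (-19, 8)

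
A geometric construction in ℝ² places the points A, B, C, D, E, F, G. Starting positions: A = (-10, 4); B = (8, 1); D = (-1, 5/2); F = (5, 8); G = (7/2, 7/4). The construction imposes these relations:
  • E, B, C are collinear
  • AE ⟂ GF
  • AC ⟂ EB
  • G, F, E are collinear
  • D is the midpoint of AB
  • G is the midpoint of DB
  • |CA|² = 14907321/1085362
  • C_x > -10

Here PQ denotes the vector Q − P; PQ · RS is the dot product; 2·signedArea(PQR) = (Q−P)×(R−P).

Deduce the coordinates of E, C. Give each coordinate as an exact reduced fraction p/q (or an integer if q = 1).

1. E_x = 2165/661  [G, F, E are collinear ∩ AE ⟂ GF]
2. E_y = 538/661  [G, F, E are collinear ∩ AE ⟂ GF]
   → E = (2165/661, 538/661)
3. C_x = -10695319/1085362  [E, B, C are collinear ∩ AC ⟂ EB]
4. C_y = 322147/1085362  [E, B, C are collinear ∩ AC ⟂ EB]
   → C = (-10695319/1085362, 322147/1085362)

C = (-10695319/1085362, 322147/1085362)
E = (2165/661, 538/661)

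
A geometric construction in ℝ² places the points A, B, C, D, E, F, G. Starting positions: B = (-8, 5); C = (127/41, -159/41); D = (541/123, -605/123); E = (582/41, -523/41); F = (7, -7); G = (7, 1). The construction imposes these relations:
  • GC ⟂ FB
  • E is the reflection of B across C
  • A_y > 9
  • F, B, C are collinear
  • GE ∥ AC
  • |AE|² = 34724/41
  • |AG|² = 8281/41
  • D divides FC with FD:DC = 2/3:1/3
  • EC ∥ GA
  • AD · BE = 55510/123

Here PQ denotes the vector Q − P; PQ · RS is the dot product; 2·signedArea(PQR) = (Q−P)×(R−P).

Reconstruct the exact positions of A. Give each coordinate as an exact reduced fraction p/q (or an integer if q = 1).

A = (-168/41, 405/41)

1. A_x = -168/41  [GE ∥ AC ∩ EC ∥ GA]
2. A_y = 405/41  [GE ∥ AC ∩ EC ∥ GA]
   → A = (-168/41, 405/41)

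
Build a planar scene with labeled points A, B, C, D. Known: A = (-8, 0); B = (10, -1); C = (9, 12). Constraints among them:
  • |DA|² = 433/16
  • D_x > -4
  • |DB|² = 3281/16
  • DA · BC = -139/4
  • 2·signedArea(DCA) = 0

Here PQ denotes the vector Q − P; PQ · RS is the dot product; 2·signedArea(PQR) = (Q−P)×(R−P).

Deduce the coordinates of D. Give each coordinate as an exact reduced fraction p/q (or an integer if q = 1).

1. D_x = -15/4  [2·signedArea(DCA) = 0 ∩ DA · BC = -139/4]
2. D_y = 3  [2·signedArea(DCA) = 0 ∩ DA · BC = -139/4]
   → D = (-15/4, 3)

D = (-15/4, 3)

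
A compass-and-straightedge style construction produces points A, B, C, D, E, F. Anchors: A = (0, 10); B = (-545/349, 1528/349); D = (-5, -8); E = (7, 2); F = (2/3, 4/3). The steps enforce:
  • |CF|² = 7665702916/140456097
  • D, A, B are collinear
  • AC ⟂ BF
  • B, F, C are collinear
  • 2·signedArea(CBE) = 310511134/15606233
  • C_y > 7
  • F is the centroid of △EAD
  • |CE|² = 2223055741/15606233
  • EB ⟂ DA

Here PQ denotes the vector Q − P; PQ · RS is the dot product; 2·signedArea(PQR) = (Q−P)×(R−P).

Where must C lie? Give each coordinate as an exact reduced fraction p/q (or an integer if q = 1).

C = (-57683672/15606233, 113849028/15606233)

1. C_x = -57683672/15606233  [B, F, C are collinear ∩ AC ⟂ BF]
2. C_y = 113849028/15606233  [B, F, C are collinear ∩ AC ⟂ BF]
   → C = (-57683672/15606233, 113849028/15606233)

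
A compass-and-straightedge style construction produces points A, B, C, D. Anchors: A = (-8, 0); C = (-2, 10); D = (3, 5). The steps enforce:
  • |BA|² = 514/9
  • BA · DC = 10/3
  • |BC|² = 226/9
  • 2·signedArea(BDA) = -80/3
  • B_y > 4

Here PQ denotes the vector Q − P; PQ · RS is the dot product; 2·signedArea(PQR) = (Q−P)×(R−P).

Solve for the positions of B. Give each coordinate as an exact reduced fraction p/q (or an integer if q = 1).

1. B_x = -7/3  [2·signedArea(BDA) = -80/3 ∩ BA · DC = 10/3]
2. B_y = 5  [2·signedArea(BDA) = -80/3 ∩ BA · DC = 10/3]
   → B = (-7/3, 5)

B = (-7/3, 5)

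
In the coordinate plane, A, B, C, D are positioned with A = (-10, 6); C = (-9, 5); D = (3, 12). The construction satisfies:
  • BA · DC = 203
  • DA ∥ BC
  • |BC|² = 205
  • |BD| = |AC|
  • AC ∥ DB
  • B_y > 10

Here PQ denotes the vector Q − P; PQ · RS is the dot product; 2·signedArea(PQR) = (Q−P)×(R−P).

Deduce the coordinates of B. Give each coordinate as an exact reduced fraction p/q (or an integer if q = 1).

B = (4, 11)

1. B_x = 4  [DA ∥ BC ∩ AC ∥ DB]
2. B_y = 11  [DA ∥ BC ∩ AC ∥ DB]
   → B = (4, 11)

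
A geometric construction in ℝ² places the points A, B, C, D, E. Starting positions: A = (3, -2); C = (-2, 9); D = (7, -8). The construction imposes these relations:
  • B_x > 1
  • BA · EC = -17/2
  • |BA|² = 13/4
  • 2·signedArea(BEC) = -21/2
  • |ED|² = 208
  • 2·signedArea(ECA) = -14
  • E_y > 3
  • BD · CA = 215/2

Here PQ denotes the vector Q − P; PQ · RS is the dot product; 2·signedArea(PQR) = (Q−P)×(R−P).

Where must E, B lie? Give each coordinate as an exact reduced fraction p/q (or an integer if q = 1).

1. E_x = -1  [line 11·x + 5·y + -9 = 0 ∩ |ED|² = 208]
2. E_y = 4  [line 11·x + 5·y + -9 = 0 ∩ |ED|² = 208]
   → E = (-1, 4)
3. B_x = 2  [BD · CA = 215/2 ∩ BA · EC = -17/2]
4. B_y = -1/2  [BD · CA = 215/2 ∩ BA · EC = -17/2]
   → B = (2, -1/2)

B = (2, -1/2)
E = (-1, 4)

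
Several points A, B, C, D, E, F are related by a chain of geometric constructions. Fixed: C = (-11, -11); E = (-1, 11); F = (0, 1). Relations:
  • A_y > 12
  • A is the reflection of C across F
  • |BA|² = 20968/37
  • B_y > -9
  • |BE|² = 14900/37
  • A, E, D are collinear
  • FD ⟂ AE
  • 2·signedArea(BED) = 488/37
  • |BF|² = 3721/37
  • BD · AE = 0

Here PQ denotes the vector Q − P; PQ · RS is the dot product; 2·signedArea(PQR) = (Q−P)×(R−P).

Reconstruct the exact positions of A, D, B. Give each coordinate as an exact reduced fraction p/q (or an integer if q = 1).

1. A_x = 11  [A is the reflection of C across F]
2. A_y = 13  [A is the reflection of C across F]
   → A = (11, 13)
3. D_x = -61/37  [A, E, D are collinear ∩ FD ⟂ AE]
4. D_y = 403/37  [A, E, D are collinear ∩ FD ⟂ AE]
   → D = (-61/37, 403/37)
5. B_x = 61/37  [BD · AE = 0 ∩ 2·signedArea(BED) = 488/37]
6. B_y = -329/37  [BD · AE = 0 ∩ 2·signedArea(BED) = 488/37]
   → B = (61/37, -329/37)

A = (11, 13)
B = (61/37, -329/37)
D = (-61/37, 403/37)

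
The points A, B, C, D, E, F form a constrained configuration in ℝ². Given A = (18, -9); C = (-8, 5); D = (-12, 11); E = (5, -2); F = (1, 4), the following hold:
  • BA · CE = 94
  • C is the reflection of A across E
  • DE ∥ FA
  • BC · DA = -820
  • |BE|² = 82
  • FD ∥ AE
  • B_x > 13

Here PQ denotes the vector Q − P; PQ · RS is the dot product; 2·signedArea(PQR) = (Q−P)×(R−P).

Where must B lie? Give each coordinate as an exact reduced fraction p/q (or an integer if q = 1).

1. B_x = 14  [BA · CE = 94 ∩ BC · DA = -820]
2. B_y = -3  [BA · CE = 94 ∩ BC · DA = -820]
   → B = (14, -3)

B = (14, -3)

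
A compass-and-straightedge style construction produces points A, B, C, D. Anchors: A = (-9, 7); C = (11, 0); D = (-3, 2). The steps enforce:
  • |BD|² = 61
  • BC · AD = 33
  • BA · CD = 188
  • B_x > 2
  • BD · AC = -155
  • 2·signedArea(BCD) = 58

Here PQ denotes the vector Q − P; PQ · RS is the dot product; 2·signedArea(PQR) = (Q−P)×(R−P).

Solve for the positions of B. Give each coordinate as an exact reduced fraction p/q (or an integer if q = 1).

1. B_x = 3  [BA · CD = 188 ∩ BD · AC = -155]
2. B_y = -3  [BA · CD = 188 ∩ BD · AC = -155]
   → B = (3, -3)

B = (3, -3)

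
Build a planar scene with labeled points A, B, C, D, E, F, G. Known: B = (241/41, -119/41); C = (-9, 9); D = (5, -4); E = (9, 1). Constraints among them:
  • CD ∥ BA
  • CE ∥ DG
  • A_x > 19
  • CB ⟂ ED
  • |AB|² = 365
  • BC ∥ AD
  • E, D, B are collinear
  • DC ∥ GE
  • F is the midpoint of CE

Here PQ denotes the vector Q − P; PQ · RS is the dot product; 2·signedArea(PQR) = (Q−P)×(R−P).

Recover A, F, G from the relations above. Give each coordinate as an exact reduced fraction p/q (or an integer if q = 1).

1. A_x = 815/41  [BC ∥ AD ∩ CD ∥ BA]
2. A_y = -652/41  [BC ∥ AD ∩ CD ∥ BA]
   → A = (815/41, -652/41)
3. F_x = 0  [F is the midpoint of CE]
4. F_y = 5  [F is the midpoint of CE]
   → F = (0, 5)
5. G_x = 23  [DC ∥ GE ∩ CE ∥ DG]
6. G_y = -12  [DC ∥ GE ∩ CE ∥ DG]
   → G = (23, -12)

A = (815/41, -652/41)
F = (0, 5)
G = (23, -12)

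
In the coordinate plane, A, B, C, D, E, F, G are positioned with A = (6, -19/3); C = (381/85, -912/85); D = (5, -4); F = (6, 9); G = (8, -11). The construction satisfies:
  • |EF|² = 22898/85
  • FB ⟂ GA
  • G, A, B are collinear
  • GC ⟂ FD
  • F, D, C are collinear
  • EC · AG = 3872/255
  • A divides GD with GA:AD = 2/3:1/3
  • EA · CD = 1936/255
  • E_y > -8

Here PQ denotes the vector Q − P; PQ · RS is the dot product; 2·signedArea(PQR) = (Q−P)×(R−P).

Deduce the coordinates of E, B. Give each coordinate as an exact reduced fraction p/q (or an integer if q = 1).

B = (13/29, 192/29)
E = (403/85, -626/85)

1. E_x = 403/85  [EC · AG = 3872/255 ∩ EA · CD = 1936/255]
2. E_y = -626/85  [EC · AG = 3872/255 ∩ EA · CD = 1936/255]
   → E = (403/85, -626/85)
3. B_x = 13/29  [G, A, B are collinear ∩ FB ⟂ GA]
4. B_y = 192/29  [G, A, B are collinear ∩ FB ⟂ GA]
   → B = (13/29, 192/29)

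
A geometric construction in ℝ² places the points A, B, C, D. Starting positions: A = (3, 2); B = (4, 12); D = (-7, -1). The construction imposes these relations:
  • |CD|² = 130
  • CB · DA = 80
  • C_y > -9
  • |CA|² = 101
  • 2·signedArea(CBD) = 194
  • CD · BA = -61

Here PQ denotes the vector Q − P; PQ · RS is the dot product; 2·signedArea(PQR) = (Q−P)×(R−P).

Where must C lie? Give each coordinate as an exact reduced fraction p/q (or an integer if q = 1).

C = (2, -8)

1. C_x = 2  [CD · BA = -61 ∩ 2·signedArea(CBD) = 194]
2. C_y = -8  [CD · BA = -61 ∩ 2·signedArea(CBD) = 194]
   → C = (2, -8)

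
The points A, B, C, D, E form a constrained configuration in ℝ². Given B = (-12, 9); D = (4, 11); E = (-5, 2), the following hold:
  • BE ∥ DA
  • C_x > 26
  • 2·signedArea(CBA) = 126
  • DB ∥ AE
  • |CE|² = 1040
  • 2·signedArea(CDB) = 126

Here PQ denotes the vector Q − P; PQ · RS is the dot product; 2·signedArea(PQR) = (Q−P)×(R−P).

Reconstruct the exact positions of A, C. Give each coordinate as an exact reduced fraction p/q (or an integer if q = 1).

1. A_x = 11  [DB ∥ AE ∩ BE ∥ DA]
2. A_y = 4  [DB ∥ AE ∩ BE ∥ DA]
   → A = (11, 4)
3. C_x = 27  [2·signedArea(CDB) = 126 ∩ 2·signedArea(CBA) = 126]
4. C_y = 6  [2·signedArea(CDB) = 126 ∩ 2·signedArea(CBA) = 126]
   → C = (27, 6)

A = (11, 4)
C = (27, 6)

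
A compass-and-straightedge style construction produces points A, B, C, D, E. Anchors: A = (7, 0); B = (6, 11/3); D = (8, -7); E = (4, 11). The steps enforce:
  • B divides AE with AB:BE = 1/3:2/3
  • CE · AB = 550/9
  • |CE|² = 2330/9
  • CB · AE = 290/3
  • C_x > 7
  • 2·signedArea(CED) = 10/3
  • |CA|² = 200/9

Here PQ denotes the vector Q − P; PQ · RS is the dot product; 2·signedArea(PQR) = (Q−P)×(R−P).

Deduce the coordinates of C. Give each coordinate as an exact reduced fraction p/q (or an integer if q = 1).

C = (23/3, -14/3)

1. C_x = 23/3  [2·signedArea(CED) = 10/3 ∩ CB · AE = 290/3]
2. C_y = -14/3  [2·signedArea(CED) = 10/3 ∩ CB · AE = 290/3]
   → C = (23/3, -14/3)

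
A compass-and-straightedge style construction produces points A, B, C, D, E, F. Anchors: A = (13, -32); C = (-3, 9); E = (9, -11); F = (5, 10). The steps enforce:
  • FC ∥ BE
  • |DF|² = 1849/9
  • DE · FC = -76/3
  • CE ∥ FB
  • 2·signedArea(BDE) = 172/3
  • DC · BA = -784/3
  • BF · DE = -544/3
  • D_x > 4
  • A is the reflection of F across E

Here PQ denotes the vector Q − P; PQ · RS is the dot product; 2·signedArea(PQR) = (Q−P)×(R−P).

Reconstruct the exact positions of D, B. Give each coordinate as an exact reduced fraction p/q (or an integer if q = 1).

B = (17, -10)
D = (5, -13/3)

1. D_x = 5  [line 8·x + 1·y + -107/3 = 0 ∩ |DF|² = 1849/9]
2. D_y = -13/3  [line 8·x + 1·y + -107/3 = 0 ∩ |DF|² = 1849/9]
   → D = (5, -13/3)
3. B_x = 17  [FC ∥ BE ∩ CE ∥ FB]
4. B_y = -10  [FC ∥ BE ∩ CE ∥ FB]
   → B = (17, -10)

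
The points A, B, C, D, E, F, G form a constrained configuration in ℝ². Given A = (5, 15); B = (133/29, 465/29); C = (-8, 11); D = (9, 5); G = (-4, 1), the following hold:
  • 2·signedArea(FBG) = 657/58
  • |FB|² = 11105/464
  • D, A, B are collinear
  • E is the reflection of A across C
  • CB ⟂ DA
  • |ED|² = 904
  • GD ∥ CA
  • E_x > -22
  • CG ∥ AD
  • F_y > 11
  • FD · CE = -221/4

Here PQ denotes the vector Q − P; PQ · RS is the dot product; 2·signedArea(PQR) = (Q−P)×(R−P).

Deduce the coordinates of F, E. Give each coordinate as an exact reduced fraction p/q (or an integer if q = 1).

1. E_x = -21  [E is the reflection of A across C]
2. E_y = 7  [E is the reflection of A across C]
   → E = (-21, 7)
3. F_x = 11/4  [2·signedArea(FBG) = 657/58 ∩ FD · CE = -221/4]
4. F_y = 23/2  [2·signedArea(FBG) = 657/58 ∩ FD · CE = -221/4]
   → F = (11/4, 23/2)

E = (-21, 7)
F = (11/4, 23/2)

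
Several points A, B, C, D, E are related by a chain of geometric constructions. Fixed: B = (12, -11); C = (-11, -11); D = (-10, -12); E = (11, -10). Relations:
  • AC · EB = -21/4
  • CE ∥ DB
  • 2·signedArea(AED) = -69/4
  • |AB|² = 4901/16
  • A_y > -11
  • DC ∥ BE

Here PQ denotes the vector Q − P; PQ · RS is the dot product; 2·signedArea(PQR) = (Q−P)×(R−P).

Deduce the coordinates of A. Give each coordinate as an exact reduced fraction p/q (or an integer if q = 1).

1. A_x = -11/2  [AC · EB = -21/4 ∩ 2·signedArea(AED) = -69/4]
2. A_y = -43/4  [AC · EB = -21/4 ∩ 2·signedArea(AED) = -69/4]
   → A = (-11/2, -43/4)

A = (-11/2, -43/4)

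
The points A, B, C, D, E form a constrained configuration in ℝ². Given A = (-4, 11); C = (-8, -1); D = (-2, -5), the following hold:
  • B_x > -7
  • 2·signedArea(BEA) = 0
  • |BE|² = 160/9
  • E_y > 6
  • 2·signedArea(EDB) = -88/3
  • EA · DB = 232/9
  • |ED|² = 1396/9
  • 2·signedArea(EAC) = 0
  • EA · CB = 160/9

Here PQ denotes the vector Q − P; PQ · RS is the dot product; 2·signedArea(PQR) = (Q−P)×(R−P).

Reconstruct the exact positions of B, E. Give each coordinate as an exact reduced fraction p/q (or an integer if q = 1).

B = (-20/3, 3)
E = (-16/3, 7)

1. E_x = -16/3  [line 12·x + -4·y + 92 = 0 ∩ |ED|² = 1396/9]
2. E_y = 7  [line 12·x + -4·y + 92 = 0 ∩ |ED|² = 1396/9]
   → E = (-16/3, 7)
3. B_x = -20/3  [2·signedArea(BEA) = 0 ∩ EA · DB = 232/9]
4. B_y = 3  [2·signedArea(BEA) = 0 ∩ EA · DB = 232/9]
   → B = (-20/3, 3)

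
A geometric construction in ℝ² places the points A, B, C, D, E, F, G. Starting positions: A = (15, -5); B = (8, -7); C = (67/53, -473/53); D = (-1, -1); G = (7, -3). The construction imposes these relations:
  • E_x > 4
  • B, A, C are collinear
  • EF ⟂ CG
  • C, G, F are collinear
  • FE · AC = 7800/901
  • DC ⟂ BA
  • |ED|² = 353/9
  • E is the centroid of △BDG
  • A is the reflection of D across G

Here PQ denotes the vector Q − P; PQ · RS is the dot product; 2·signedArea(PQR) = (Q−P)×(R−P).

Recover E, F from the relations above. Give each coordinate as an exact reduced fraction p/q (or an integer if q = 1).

E = (14/3, -11/3)
F = (14969/2703, -12191/2703)

1. E_x = 14/3  [E is the centroid of △BDG]
2. E_y = -11/3  [E is the centroid of △BDG]
   → E = (14/3, -11/3)
3. F_x = 14969/2703  [C, G, F are collinear ∩ EF ⟂ CG]
4. F_y = -12191/2703  [C, G, F are collinear ∩ EF ⟂ CG]
   → F = (14969/2703, -12191/2703)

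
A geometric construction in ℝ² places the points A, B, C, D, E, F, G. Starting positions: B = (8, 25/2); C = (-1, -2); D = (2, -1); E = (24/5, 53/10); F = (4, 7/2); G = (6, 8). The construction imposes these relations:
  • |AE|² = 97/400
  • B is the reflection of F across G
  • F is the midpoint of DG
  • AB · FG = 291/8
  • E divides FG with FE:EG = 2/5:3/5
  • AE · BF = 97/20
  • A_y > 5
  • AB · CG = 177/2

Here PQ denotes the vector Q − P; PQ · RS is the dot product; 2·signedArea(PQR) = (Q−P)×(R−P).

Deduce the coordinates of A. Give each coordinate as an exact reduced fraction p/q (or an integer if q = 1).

1. A_x = 5  [AB · FG = 291/8 ∩ AB · CG = 177/2]
2. A_y = 23/4  [AB · FG = 291/8 ∩ AB · CG = 177/2]
   → A = (5, 23/4)

A = (5, 23/4)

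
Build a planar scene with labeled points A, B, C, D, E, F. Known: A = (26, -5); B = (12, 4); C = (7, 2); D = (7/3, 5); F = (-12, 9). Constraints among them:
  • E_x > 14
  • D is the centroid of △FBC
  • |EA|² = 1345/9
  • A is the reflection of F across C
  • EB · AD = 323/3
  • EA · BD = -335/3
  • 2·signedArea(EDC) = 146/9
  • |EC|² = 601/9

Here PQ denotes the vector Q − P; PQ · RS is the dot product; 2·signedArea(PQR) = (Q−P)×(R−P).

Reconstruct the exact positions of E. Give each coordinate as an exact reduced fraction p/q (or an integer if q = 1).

1. E_x = 15  [EB · AD = 323/3 ∩ EA · BD = -335/3]
2. E_y = 1/3  [EB · AD = 323/3 ∩ EA · BD = -335/3]
   → E = (15, 1/3)

E = (15, 1/3)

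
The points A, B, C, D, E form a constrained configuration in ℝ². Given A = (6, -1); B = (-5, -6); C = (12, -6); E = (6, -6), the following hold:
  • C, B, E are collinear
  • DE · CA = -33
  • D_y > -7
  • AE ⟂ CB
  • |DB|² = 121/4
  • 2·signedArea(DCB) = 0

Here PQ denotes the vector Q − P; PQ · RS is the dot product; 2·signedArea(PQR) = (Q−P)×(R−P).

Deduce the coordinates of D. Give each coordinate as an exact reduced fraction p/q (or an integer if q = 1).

D = (1/2, -6)

1. D_x = 1/2  [2·signedArea(DCB) = 0 ∩ DE · CA = -33]
2. D_y = -6  [2·signedArea(DCB) = 0 ∩ DE · CA = -33]
   → D = (1/2, -6)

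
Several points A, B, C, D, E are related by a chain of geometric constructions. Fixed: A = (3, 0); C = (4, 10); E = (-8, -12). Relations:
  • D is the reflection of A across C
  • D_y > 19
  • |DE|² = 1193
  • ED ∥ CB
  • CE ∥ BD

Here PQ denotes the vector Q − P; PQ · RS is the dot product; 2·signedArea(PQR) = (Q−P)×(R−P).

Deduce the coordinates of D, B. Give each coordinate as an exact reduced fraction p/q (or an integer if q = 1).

B = (17, 42)
D = (5, 20)

1. D_x = 5  [D is the reflection of A across C]
2. D_y = 20  [D is the reflection of A across C]
   → D = (5, 20)
3. B_x = 17  [CE ∥ BD ∩ ED ∥ CB]
4. B_y = 42  [CE ∥ BD ∩ ED ∥ CB]
   → B = (17, 42)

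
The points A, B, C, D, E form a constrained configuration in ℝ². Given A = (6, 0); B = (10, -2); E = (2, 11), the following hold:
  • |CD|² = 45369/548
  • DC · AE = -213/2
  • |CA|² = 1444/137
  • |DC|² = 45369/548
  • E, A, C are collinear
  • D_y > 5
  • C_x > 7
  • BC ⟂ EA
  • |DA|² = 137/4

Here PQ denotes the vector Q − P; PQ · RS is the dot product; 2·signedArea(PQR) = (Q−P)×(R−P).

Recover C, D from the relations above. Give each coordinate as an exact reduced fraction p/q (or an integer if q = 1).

1. C_x = 974/137  [E, A, C are collinear ∩ BC ⟂ EA]
2. C_y = -418/137  [E, A, C are collinear ∩ BC ⟂ EA]
   → C = (974/137, -418/137)
3. D_x = 4  [line 4·x + -11·y + 89/2 = 0 ∩ |DA|² = 137/4]
4. D_y = 11/2  [line 4·x + -11·y + 89/2 = 0 ∩ |DA|² = 137/4]
   → D = (4, 11/2)

C = (974/137, -418/137)
D = (4, 11/2)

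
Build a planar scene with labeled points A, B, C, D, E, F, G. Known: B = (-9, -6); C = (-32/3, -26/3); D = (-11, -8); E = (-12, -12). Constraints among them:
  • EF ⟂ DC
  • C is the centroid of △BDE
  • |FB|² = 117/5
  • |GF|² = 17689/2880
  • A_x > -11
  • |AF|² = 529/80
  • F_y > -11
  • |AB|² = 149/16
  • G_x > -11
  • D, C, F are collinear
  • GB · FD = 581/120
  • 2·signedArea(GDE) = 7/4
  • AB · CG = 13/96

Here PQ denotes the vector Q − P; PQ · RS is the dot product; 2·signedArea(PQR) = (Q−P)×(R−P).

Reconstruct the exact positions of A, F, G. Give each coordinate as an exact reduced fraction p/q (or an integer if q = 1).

1. F_x = -48/5  [D, C, F are collinear ∩ EF ⟂ DC]
2. F_y = -54/5  [D, C, F are collinear ∩ EF ⟂ DC]
   → F = (-48/5, -54/5)
3. G_x = -257/24  [2·signedArea(GDE) = 7/4 ∩ GB · FD = 581/120]
4. G_y = -103/12  [2·signedArea(GDE) = 7/4 ∩ GB · FD = 581/120]
   → G = (-257/24, -103/12)
5. A_x = -43/4  [line 1/24·x + -1/12·y + -25/96 = 0 ∩ |AF|² = 529/80]
6. A_y = -17/2  [line 1/24·x + -1/12·y + -25/96 = 0 ∩ |AF|² = 529/80]
   → A = (-43/4, -17/2)

A = (-43/4, -17/2)
F = (-48/5, -54/5)
G = (-257/24, -103/12)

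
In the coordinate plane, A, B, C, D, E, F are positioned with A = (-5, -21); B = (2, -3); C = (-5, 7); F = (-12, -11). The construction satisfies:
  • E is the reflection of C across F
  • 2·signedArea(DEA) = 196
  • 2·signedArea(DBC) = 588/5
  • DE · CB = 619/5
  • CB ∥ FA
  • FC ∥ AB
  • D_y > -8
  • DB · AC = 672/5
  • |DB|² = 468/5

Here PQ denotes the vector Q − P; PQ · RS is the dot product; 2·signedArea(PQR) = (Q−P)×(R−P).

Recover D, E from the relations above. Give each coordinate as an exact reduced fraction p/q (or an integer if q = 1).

1. D_x = -32/5  [2·signedArea(DBC) = 588/5 ∩ DB · AC = 672/5]
2. D_y = -39/5  [2·signedArea(DBC) = 588/5 ∩ DB · AC = 672/5]
   → D = (-32/5, -39/5)
3. E_x = -19  [E is the reflection of C across F]
4. E_y = -29  [E is the reflection of C across F]
   → E = (-19, -29)

D = (-32/5, -39/5)
E = (-19, -29)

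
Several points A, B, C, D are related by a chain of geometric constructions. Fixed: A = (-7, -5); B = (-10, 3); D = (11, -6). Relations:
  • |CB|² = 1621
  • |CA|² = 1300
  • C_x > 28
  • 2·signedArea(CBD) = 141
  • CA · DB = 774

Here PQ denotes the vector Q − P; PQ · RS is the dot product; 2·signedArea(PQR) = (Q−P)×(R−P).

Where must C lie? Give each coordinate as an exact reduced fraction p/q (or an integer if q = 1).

1. C_x = 29  [CA · DB = 774 ∩ 2·signedArea(CBD) = 141]
2. C_y = -7  [CA · DB = 774 ∩ 2·signedArea(CBD) = 141]
   → C = (29, -7)

C = (29, -7)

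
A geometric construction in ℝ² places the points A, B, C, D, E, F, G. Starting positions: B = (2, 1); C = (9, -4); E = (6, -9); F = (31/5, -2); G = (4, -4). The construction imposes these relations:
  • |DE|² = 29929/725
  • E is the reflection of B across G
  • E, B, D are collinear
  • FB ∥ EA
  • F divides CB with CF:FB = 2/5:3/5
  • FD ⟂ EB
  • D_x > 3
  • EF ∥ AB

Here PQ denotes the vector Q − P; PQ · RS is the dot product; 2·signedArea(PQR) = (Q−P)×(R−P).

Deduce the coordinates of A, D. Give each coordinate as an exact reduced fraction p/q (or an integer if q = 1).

A = (9/5, -6)
D = (524/145, -88/29)

1. A_x = 9/5  [EF ∥ AB ∩ FB ∥ EA]
2. A_y = -6  [EF ∥ AB ∩ FB ∥ EA]
   → A = (9/5, -6)
3. D_x = 524/145  [E, B, D are collinear ∩ FD ⟂ EB]
4. D_y = -88/29  [E, B, D are collinear ∩ FD ⟂ EB]
   → D = (524/145, -88/29)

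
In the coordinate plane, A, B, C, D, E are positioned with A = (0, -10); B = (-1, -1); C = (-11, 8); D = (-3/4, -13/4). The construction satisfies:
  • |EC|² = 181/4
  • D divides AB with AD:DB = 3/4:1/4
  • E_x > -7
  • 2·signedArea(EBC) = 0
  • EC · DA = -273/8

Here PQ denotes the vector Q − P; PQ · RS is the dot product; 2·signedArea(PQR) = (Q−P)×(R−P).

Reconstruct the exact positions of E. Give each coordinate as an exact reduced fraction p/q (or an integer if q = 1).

E = (-6, 7/2)

1. E_x = -6  [2·signedArea(EBC) = 0 ∩ EC · DA = -273/8]
2. E_y = 7/2  [2·signedArea(EBC) = 0 ∩ EC · DA = -273/8]
   → E = (-6, 7/2)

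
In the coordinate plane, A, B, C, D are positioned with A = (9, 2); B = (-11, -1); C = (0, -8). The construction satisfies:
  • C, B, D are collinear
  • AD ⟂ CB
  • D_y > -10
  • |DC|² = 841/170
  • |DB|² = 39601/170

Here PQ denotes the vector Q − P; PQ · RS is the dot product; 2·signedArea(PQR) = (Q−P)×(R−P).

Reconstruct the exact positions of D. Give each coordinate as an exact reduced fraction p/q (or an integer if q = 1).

D = (319/170, -1563/170)

1. D_x = 319/170  [C, B, D are collinear ∩ AD ⟂ CB]
2. D_y = -1563/170  [C, B, D are collinear ∩ AD ⟂ CB]
   → D = (319/170, -1563/170)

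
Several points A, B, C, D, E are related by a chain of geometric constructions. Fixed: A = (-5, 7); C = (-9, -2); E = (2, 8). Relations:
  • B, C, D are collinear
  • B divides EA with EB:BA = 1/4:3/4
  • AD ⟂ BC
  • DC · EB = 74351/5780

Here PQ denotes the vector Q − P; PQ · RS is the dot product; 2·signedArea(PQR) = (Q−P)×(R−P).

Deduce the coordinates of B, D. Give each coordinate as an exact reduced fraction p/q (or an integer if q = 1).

B = (1/4, 31/4)
D = (-7547/2890, 13681/2890)

1. B_x = 1/4  [B divides EA with EB:BA = 1/4:3/4]
2. B_y = 31/4  [B divides EA with EB:BA = 1/4:3/4]
   → B = (1/4, 31/4)
3. D_x = -7547/2890  [B, C, D are collinear ∩ AD ⟂ BC]
4. D_y = 13681/2890  [B, C, D are collinear ∩ AD ⟂ BC]
   → D = (-7547/2890, 13681/2890)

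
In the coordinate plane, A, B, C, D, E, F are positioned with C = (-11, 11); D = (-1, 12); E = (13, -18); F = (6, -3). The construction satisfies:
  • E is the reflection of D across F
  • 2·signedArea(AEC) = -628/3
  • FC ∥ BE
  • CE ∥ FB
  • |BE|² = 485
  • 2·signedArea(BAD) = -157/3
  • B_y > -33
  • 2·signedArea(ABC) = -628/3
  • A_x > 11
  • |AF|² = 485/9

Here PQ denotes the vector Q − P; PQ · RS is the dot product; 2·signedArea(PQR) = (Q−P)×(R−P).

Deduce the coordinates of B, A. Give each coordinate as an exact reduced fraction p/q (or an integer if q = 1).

1. B_x = 30  [FC ∥ BE ∩ CE ∥ FB]
2. B_y = -32  [FC ∥ BE ∩ CE ∥ FB]
   → B = (30, -32)
3. A_x = 35/3  [2·signedArea(ABC) = -628/3 ∩ 2·signedArea(AEC) = -628/3]
4. A_y = -23/3  [2·signedArea(ABC) = -628/3 ∩ 2·signedArea(AEC) = -628/3]
   → A = (35/3, -23/3)

A = (35/3, -23/3)
B = (30, -32)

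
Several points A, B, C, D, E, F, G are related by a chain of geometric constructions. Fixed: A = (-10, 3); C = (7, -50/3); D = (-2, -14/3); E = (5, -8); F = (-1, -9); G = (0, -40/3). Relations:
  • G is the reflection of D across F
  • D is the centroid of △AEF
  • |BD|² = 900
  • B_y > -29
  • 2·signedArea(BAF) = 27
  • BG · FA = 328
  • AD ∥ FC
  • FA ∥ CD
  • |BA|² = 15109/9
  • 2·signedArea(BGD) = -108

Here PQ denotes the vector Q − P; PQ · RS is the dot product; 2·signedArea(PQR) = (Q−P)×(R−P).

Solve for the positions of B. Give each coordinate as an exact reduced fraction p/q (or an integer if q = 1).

1. B_x = 16  [2·signedArea(BGD) = -108 ∩ BG · FA = 328]
2. B_y = -86/3  [2·signedArea(BGD) = -108 ∩ BG · FA = 328]
   → B = (16, -86/3)

B = (16, -86/3)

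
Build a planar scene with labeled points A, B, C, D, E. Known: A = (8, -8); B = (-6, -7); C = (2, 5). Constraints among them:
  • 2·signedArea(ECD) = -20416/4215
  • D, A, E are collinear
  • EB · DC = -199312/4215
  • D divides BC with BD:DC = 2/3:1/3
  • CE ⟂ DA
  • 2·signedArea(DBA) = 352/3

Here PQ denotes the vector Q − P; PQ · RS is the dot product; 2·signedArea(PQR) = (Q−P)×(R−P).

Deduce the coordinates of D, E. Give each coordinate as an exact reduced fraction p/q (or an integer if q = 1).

D = (-2/3, 1)
E = (-1942/1405, 2449/1405)

1. D_x = -2/3  [D divides BC with BD:DC = 2/3:1/3]
2. D_y = 1  [D divides BC with BD:DC = 2/3:1/3]
   → D = (-2/3, 1)
3. E_x = -1942/1405  [D, A, E are collinear ∩ CE ⟂ DA]
4. E_y = 2449/1405  [D, A, E are collinear ∩ CE ⟂ DA]
   → E = (-1942/1405, 2449/1405)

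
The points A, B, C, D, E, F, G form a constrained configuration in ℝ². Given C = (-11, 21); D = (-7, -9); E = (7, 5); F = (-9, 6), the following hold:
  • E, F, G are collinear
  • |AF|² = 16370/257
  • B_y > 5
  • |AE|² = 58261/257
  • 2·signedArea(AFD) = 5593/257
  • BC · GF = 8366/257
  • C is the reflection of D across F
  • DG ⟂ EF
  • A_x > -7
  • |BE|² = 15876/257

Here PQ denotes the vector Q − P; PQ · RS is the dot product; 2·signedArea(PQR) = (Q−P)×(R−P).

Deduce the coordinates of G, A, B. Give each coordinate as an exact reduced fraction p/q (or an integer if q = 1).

A = (-1680/257, -409/257)
B = (-217/257, 1411/257)
G = (-1561/257, 1495/257)

1. G_x = -1561/257  [E, F, G are collinear ∩ DG ⟂ EF]
2. G_y = 1495/257  [E, F, G are collinear ∩ DG ⟂ EF]
   → G = (-1561/257, 1495/257)
3. A_x = -1680/257  [line 15·x + 2·y + 26018/257 = 0 ∩ |AF|² = 16370/257]
4. A_y = -409/257  [line 15·x + 2·y + 26018/257 = 0 ∩ |AF|² = 16370/257]
   → A = (-1680/257, -409/257)
5. B_x = -217/257  [line 752/257·x + -47/257·y + 893/257 = 0 ∩ |BE|² = 15876/257]
6. B_y = 1411/257  [line 752/257·x + -47/257·y + 893/257 = 0 ∩ |BE|² = 15876/257]
   → B = (-217/257, 1411/257)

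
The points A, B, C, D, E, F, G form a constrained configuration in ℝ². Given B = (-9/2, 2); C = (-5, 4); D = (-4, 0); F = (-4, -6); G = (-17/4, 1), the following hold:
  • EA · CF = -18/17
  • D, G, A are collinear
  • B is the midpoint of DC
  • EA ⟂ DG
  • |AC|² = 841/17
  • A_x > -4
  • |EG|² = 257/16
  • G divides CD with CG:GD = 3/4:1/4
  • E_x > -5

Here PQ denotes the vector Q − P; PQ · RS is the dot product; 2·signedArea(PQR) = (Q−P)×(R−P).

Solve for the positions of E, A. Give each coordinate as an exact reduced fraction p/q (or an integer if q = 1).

1. A_x = -56/17  [line -1·x + -1/4·y + -4 = 0 ∩ |AC|² = 841/17]
2. A_y = -48/17  [line -1·x + -1/4·y + -4 = 0 ∩ |AC|² = 841/17]
   → A = (-56/17, -48/17)
3. E_x = -4  [EA · CF = -18/17 ∩ EA ⟂ DG]
4. E_y = -3  [EA · CF = -18/17 ∩ EA ⟂ DG]
   → E = (-4, -3)

A = (-56/17, -48/17)
E = (-4, -3)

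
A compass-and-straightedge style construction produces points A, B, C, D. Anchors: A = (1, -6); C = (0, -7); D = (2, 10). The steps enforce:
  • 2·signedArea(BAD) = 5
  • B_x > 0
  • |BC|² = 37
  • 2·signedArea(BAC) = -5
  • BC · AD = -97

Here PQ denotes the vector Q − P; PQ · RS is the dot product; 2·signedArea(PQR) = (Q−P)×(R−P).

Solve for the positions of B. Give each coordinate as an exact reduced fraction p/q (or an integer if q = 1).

B = (1, -1)

1. B_x = 1  [2·signedArea(BAD) = 5 ∩ BC · AD = -97]
2. B_y = -1  [2·signedArea(BAD) = 5 ∩ BC · AD = -97]
   → B = (1, -1)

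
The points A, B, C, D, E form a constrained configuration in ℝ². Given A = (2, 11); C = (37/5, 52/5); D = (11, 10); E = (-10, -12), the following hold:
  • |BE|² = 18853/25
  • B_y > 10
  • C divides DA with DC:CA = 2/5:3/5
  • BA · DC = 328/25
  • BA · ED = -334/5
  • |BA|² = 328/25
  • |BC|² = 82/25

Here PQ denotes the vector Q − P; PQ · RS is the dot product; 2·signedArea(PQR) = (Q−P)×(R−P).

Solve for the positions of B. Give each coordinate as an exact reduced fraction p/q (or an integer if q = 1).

1. B_x = 28/5  [BA · DC = 328/25 ∩ BA · ED = -334/5]
2. B_y = 53/5  [BA · DC = 328/25 ∩ BA · ED = -334/5]
   → B = (28/5, 53/5)

B = (28/5, 53/5)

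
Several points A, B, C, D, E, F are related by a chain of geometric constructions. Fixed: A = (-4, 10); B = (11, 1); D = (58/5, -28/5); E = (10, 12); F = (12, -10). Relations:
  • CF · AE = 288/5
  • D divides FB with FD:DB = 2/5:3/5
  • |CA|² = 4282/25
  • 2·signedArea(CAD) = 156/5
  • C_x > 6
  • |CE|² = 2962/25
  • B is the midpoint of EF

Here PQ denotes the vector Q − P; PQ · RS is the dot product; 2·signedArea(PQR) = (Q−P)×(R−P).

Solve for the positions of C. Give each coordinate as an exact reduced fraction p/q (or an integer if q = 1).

C = (31/5, 9/5)

1. C_x = 31/5  [CF · AE = 288/5 ∩ 2·signedArea(CAD) = 156/5]
2. C_y = 9/5  [CF · AE = 288/5 ∩ 2·signedArea(CAD) = 156/5]
   → C = (31/5, 9/5)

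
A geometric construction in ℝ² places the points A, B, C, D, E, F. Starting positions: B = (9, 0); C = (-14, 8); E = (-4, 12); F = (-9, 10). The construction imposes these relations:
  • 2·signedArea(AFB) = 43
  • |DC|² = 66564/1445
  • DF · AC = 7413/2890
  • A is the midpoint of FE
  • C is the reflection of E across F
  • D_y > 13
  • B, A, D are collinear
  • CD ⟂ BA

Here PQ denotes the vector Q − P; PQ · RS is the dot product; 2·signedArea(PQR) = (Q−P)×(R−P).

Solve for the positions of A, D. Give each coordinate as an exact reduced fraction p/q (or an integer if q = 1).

A = (-13/2, 11)
D = (-14554/1445, 19558/1445)

1. A_x = -13/2  [A is the midpoint of FE]
2. A_y = 11  [A is the midpoint of FE]
   → A = (-13/2, 11)
3. D_x = -14554/1445  [B, A, D are collinear ∩ CD ⟂ BA]
4. D_y = 19558/1445  [B, A, D are collinear ∩ CD ⟂ BA]
   → D = (-14554/1445, 19558/1445)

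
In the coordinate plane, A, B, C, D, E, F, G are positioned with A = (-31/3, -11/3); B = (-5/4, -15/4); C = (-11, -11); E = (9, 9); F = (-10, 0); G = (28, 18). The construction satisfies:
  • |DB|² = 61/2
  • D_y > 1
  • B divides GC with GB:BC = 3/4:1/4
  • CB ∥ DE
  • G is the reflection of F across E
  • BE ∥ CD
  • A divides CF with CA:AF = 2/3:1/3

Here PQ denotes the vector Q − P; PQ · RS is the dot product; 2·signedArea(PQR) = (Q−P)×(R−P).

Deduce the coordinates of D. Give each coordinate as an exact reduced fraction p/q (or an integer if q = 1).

1. D_x = -3/4  [CB ∥ DE ∩ BE ∥ CD]
2. D_y = 7/4  [CB ∥ DE ∩ BE ∥ CD]
   → D = (-3/4, 7/4)

D = (-3/4, 7/4)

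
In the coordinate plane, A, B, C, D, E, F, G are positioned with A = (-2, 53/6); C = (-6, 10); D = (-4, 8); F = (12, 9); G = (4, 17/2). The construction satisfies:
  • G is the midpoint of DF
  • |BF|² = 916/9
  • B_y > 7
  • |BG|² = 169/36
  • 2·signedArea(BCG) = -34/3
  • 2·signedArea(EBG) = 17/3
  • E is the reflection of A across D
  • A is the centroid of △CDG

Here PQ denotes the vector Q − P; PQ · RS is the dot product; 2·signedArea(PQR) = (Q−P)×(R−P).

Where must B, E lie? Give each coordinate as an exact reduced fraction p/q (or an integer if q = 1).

1. B_x = 2  [line 3/2·x + 10·y + -239/3 = 0 ∩ |BF|² = 916/9]
2. B_y = 23/3  [line 3/2·x + 10·y + -239/3 = 0 ∩ |BF|² = 916/9]
   → B = (2, 23/3)
3. E_x = -6  [E is the reflection of A across D]
4. E_y = 43/6  [E is the reflection of A across D]
   → E = (-6, 43/6)

B = (2, 23/3)
E = (-6, 43/6)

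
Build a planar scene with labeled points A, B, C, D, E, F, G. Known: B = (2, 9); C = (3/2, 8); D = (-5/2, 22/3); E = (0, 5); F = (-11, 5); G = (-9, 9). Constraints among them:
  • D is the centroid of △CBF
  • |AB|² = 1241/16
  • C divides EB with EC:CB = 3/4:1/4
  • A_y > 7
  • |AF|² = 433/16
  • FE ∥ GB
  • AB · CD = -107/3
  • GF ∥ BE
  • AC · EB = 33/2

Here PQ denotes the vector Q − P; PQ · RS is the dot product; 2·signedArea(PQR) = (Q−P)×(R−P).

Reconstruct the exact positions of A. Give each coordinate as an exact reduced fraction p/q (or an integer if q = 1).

1. A_x = -27/4  [AC · EB = 33/2 ∩ AB · CD = -107/3]
2. A_y = 8  [AC · EB = 33/2 ∩ AB · CD = -107/3]
   → A = (-27/4, 8)

A = (-27/4, 8)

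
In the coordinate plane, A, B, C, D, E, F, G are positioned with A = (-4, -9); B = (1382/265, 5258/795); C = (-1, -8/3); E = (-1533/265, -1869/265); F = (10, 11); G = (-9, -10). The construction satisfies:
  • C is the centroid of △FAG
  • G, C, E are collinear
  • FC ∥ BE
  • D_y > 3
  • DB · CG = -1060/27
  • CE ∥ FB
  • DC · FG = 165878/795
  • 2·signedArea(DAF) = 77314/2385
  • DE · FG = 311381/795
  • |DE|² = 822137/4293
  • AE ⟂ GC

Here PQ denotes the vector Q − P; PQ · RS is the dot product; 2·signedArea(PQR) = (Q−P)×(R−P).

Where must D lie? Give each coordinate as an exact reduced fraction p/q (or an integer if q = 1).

1. D_x = 833/265  [DC · FG = 165878/795 ∩ 2·signedArea(DAF) = 77314/2385]
2. D_y = 8396/2385  [DC · FG = 165878/795 ∩ 2·signedArea(DAF) = 77314/2385]
   → D = (833/265, 8396/2385)

D = (833/265, 8396/2385)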